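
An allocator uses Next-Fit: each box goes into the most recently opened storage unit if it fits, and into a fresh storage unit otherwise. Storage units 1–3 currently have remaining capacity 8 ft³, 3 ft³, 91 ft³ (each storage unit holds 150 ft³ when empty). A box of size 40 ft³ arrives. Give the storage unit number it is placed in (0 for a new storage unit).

3

Next-Fit only looks at storage unit 3, which has 91 ft³ free.
40 ft³ fits there.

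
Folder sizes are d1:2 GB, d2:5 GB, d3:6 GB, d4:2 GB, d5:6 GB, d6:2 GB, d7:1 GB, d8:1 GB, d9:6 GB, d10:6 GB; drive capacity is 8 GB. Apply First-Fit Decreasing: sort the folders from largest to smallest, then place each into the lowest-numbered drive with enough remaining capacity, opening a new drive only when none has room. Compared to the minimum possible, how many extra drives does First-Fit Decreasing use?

First-Fit Decreasing: [6,2] [6,2] [6,2] [6,1,1] [5] → 5 drives.
Total size 37 GB; any packing needs at least ⌈37/8⌉ = 5 drives.
So 5 is already optimal.

0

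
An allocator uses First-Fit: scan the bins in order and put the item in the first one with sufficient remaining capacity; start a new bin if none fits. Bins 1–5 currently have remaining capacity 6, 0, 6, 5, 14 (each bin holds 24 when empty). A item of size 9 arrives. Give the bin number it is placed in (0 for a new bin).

5

Bins with room: bin 5 (14).
The first with room is bin 5.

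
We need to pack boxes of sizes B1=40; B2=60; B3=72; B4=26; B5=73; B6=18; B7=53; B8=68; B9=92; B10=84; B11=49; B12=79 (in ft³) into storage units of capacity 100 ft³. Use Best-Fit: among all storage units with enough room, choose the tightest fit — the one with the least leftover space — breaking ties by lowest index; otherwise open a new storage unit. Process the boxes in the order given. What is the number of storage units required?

9 storage units

B1 (40 ft³) → storage unit 1 (remaining 60 ft³)
B2 (60 ft³) → storage unit 1 (remaining 0 ft³)
B3 (72 ft³) → storage unit 2 (remaining 28 ft³)
B4 (26 ft³) → storage unit 2 (remaining 2 ft³)
B5 (73 ft³) → storage unit 3 (remaining 27 ft³)
B6 (18 ft³) → storage unit 3 (remaining 9 ft³)
B7 (53 ft³) → storage unit 4 (remaining 47 ft³)
B8 (68 ft³) → storage unit 5 (remaining 32 ft³)
B9 (92 ft³) → storage unit 6 (remaining 8 ft³)
B10 (84 ft³) → storage unit 7 (remaining 16 ft³)
B11 (49 ft³) → storage unit 8 (remaining 51 ft³)
B12 (79 ft³) → storage unit 9 (remaining 21 ft³)
Final storage units: [40,60] [72,26] [73,18] [53] [68] [92] [84] [49] [79].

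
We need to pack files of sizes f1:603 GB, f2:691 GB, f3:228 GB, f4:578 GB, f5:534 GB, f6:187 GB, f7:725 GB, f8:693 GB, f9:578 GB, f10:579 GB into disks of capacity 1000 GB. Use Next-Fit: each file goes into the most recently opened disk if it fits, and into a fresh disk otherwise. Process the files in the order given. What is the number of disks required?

Put f1 (603 GB) in disk 1; 397 GB remain.
Put f2 (691 GB) in disk 2; 309 GB remain.
Put f3 (228 GB) in disk 2; 81 GB remain.
Put f4 (578 GB) in disk 3; 422 GB remain.
Put f5 (534 GB) in disk 4; 466 GB remain.
Put f6 (187 GB) in disk 4; 279 GB remain.
Put f7 (725 GB) in disk 5; 275 GB remain.
Put f8 (693 GB) in disk 6; 307 GB remain.
Put f9 (578 GB) in disk 7; 422 GB remain.
Put f10 (579 GB) in disk 8; 421 GB remain.

8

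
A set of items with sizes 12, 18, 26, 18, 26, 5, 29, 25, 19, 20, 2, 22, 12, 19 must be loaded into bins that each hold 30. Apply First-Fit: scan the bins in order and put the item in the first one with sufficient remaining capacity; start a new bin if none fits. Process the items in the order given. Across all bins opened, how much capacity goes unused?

77

12 → bin 1 (remaining 18)
18 → bin 1 (remaining 0)
26 → bin 2 (remaining 4)
18 → bin 3 (remaining 12)
26 → bin 4 (remaining 4)
5 → bin 3 (remaining 7)
29 → bin 5 (remaining 1)
25 → bin 6 (remaining 5)
19 → bin 7 (remaining 11)
20 → bin 8 (remaining 10)
2 → bin 2 (remaining 2)
22 → bin 9 (remaining 8)
12 → bin 10 (remaining 18)
19 → bin 11 (remaining 11)
11 bins × 30 = 330; used 253; unused 77.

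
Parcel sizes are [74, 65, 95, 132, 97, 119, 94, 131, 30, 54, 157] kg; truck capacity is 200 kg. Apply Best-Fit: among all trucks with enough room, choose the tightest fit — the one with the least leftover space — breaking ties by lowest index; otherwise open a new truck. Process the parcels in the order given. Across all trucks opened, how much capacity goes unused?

352

74 kg → truck 1 (remaining 126 kg)
65 kg → truck 1 (remaining 61 kg)
95 kg → truck 2 (remaining 105 kg)
132 kg → truck 3 (remaining 68 kg)
97 kg → truck 2 (remaining 8 kg)
119 kg → truck 4 (remaining 81 kg)
94 kg → truck 5 (remaining 106 kg)
131 kg → truck 6 (remaining 69 kg)
30 kg → truck 1 (remaining 31 kg)
54 kg → truck 3 (remaining 14 kg)
157 kg → truck 7 (remaining 43 kg)
7 trucks × 200 kg = 1400 kg; used 1048 kg; unused 352 kg.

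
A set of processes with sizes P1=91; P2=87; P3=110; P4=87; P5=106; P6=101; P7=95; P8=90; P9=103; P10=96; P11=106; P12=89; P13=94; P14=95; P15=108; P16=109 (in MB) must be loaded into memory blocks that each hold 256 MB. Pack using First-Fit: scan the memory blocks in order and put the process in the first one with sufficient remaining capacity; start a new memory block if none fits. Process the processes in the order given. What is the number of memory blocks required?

8 memory blocks

memory block 1: place P1 (91 MB), 165 MB left
memory block 1: place P2 (87 MB), 78 MB left
memory block 2: place P3 (110 MB), 146 MB left
memory block 2: place P4 (87 MB), 59 MB left
memory block 3: place P5 (106 MB), 150 MB left
memory block 3: place P6 (101 MB), 49 MB left
memory block 4: place P7 (95 MB), 161 MB left
memory block 4: place P8 (90 MB), 71 MB left
memory block 5: place P9 (103 MB), 153 MB left
memory block 5: place P10 (96 MB), 57 MB left
memory block 6: place P11 (106 MB), 150 MB left
memory block 6: place P12 (89 MB), 61 MB left
memory block 7: place P13 (94 MB), 162 MB left
memory block 7: place P14 (95 MB), 67 MB left
memory block 8: place P15 (108 MB), 148 MB left
memory block 8: place P16 (109 MB), 39 MB left
Final memory blocks: [91,87] [110,87] [106,101] [95,90] [103,96] [106,89] [94,95] [108,109].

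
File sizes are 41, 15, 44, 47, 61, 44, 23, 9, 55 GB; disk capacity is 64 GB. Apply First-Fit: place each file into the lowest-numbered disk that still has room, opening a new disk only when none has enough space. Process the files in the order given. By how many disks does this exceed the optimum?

First-Fit: [41,15] [44,9] [47] [61] [44] [23] [55] → 7 disks.
Total size 339 GB; any packing needs at least ⌈339/64⌉ = 6 disks.
An optimal packing achieves that bound: [61] [55,9] [47,15] [44] [44] [41,23] → 6 disks.
Excess: 7 − 6 = 1.

1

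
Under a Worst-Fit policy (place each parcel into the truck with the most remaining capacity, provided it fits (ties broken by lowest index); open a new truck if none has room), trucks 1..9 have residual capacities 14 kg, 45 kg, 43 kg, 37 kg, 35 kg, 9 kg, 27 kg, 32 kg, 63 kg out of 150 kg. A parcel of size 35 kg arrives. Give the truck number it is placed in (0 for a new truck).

9

Trucks with room: truck 2 (45 kg), truck 3 (43 kg), truck 4 (37 kg), truck 5 (35 kg), truck 9 (63 kg).
Most room is truck 9 with 63 kg free.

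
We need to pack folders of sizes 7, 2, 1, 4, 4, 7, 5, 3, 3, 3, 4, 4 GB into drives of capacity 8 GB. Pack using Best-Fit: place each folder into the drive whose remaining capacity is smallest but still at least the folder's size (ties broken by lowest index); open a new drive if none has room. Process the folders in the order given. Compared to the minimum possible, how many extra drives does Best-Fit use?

1

Best-Fit: [7,1] [2,4] [4,3] [7] [5,3] [3,4] [4] → 7 drives.
Total size 47 GB; any packing needs at least ⌈47/8⌉ = 6 drives.
An optimal packing achieves that bound: [7,1] [7] [5,3] [4,4] [4,4] [3,3,2] → 6 drives.
Excess: 7 − 6 = 1.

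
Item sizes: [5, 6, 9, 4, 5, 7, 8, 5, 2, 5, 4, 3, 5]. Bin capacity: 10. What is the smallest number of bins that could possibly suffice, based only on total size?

Total size = 5 + 6 + 9 + 4 + 5 + 7 + 8 + 5 + 2 + 5 + 4 + 3 + 5 = 68.
⌈68 / 10⌉ = 7.

7 bins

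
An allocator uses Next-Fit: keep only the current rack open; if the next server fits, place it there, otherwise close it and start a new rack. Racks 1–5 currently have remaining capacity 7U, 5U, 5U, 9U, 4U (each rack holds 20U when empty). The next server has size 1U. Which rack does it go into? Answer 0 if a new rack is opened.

Next-Fit only looks at rack 5, which has 4U free.
1U fits there.

5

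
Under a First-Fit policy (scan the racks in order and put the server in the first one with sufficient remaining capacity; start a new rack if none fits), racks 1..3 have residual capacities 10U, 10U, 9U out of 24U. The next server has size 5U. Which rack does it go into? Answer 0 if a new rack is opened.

Racks with room: rack 1 (10U), rack 2 (10U), rack 3 (9U).
The first with room is rack 1.

1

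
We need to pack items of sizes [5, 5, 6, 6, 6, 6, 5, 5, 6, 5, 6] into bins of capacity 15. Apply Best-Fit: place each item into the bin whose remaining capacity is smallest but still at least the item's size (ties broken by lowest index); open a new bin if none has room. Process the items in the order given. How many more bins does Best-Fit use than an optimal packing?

0

Best-Fit: [5,5,5] [6,6] [6,6] [5,6] [5,6] → 5 bins.
Total size 61; any packing needs at least ⌈61/15⌉ = 5 bins.
So 5 is already optimal.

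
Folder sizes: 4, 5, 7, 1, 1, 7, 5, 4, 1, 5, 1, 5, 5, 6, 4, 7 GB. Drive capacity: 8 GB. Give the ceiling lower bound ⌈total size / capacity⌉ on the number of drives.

Total size = 4 + 5 + 7 + 1 + 1 + 7 + 5 + 4 + 1 + 5 + 1 + 5 + 5 + 6 + 4 + 7 = 68 GB.
⌈68 / 8⌉ = 9.

9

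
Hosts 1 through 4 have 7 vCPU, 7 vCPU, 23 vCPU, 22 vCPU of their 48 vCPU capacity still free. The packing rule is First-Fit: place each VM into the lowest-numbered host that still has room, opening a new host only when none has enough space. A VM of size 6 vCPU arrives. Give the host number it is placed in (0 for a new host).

Hosts with room: host 1 (7 vCPU), host 2 (7 vCPU), host 3 (23 vCPU), host 4 (22 vCPU).
The first with room is host 1.

1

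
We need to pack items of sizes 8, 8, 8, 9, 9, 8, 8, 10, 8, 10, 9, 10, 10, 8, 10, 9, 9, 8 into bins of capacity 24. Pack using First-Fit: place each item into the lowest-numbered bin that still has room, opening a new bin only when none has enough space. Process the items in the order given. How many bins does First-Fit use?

bin 1: place 8, 16 left
bin 1: place 8, 8 left
bin 1: place 8, 0 left
bin 2: place 9, 15 left
bin 2: place 9, 6 left
bin 3: place 8, 16 left
bin 3: place 8, 8 left
bin 4: place 10, 14 left
bin 3: place 8, 0 left
bin 4: place 10, 4 left
bin 5: place 9, 15 left
bin 5: place 10, 5 left
bin 6: place 10, 14 left
bin 6: place 8, 6 left
bin 7: place 10, 14 left
bin 7: place 9, 5 left
bin 8: place 9, 15 left
bin 8: place 8, 7 left
Final bins: [8,8,8] [9,9] [8,8,8] [10,10] [9,10] [10,8] [10,9] [9,8].

8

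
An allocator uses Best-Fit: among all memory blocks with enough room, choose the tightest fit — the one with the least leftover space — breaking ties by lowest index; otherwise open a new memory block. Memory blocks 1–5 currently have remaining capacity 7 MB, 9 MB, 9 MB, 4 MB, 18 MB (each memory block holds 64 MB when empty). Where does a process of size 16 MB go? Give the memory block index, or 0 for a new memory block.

Memory blocks with room: memory block 5 (18 MB).
Tightest fit is memory block 5 with 18 MB free.

5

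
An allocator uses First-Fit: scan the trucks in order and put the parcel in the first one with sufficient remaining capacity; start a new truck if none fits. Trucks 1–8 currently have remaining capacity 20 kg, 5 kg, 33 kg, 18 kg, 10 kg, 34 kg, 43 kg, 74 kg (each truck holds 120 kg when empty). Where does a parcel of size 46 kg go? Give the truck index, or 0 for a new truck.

Trucks with room: truck 8 (74 kg).
The first with room is truck 8.

8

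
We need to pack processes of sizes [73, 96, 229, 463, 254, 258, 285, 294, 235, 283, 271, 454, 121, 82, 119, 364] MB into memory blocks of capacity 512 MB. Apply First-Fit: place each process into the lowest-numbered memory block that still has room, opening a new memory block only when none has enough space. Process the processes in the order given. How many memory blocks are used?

9

73 MB → memory block 1 (remaining 439 MB)
96 MB → memory block 1 (remaining 343 MB)
229 MB → memory block 1 (remaining 114 MB)
463 MB → memory block 2 (remaining 49 MB)
254 MB → memory block 3 (remaining 258 MB)
258 MB → memory block 3 (remaining 0 MB)
285 MB → memory block 4 (remaining 227 MB)
294 MB → memory block 5 (remaining 218 MB)
235 MB → memory block 6 (remaining 277 MB)
283 MB → memory block 7 (remaining 229 MB)
271 MB → memory block 6 (remaining 6 MB)
454 MB → memory block 8 (remaining 58 MB)
121 MB → memory block 4 (remaining 106 MB)
82 MB → memory block 1 (remaining 32 MB)
119 MB → memory block 5 (remaining 99 MB)
364 MB → memory block 9 (remaining 148 MB)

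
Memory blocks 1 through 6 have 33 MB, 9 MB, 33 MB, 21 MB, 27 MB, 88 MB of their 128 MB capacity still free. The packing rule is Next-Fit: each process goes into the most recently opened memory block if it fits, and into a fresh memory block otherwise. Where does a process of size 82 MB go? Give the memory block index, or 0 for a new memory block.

Next-Fit only looks at memory block 6, which has 88 MB free.
82 MB fits there.

6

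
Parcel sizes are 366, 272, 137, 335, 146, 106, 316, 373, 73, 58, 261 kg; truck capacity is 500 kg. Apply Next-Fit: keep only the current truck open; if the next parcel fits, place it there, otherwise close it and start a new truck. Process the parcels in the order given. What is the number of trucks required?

6

truck 1: place 366 kg, 134 kg left
truck 2: place 272 kg, 228 kg left
truck 2: place 137 kg, 91 kg left
truck 3: place 335 kg, 165 kg left
truck 3: place 146 kg, 19 kg left
truck 4: place 106 kg, 394 kg left
truck 4: place 316 kg, 78 kg left
truck 5: place 373 kg, 127 kg left
truck 5: place 73 kg, 54 kg left
truck 6: place 58 kg, 442 kg left
truck 6: place 261 kg, 181 kg left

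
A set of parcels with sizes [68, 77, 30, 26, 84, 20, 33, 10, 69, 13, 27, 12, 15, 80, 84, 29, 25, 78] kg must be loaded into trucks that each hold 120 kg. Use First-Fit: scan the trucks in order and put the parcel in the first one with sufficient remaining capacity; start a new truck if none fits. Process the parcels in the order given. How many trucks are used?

Put 68 kg in truck 1; 52 kg remain.
Put 77 kg in truck 2; 43 kg remain.
Put 30 kg in truck 1; 22 kg remain.
Put 26 kg in truck 2; 17 kg remain.
Put 84 kg in truck 3; 36 kg remain.
Put 20 kg in truck 1; 2 kg remain.
Put 33 kg in truck 3; 3 kg remain.
Put 10 kg in truck 2; 7 kg remain.
Put 69 kg in truck 4; 51 kg remain.
Put 13 kg in truck 4; 38 kg remain.
Put 27 kg in truck 4; 11 kg remain.
Put 12 kg in truck 5; 108 kg remain.
Put 15 kg in truck 5; 93 kg remain.
Put 80 kg in truck 5; 13 kg remain.
Put 84 kg in truck 6; 36 kg remain.
Put 29 kg in truck 6; 7 kg remain.
Put 25 kg in truck 7; 95 kg remain.
Put 78 kg in truck 7; 17 kg remain.
Final trucks: [68,30,20] [77,26,10] [84,33] [69,13,27] [12,15,80] [84,29] [25,78].

7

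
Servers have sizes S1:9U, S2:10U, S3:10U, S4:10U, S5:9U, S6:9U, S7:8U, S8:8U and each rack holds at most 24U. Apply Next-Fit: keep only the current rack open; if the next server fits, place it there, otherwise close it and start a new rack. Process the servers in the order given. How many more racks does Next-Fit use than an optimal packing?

Next-Fit: [9,10] [10,10] [9,9] [8,8] → 4 racks.
Total size 73U; any packing needs at least ⌈73/24⌉ = 4 racks.
So 4 is already optimal.

0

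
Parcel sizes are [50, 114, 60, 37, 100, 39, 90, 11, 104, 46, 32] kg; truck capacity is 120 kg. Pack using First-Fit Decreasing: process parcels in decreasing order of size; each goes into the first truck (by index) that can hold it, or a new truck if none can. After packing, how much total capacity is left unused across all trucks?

157

Sorted descending: 114, 104, 100, 90, 60, 50, 46, 39, 37, 32, 11.
114 kg → truck 1 (remaining 6 kg)
104 kg → truck 2 (remaining 16 kg)
100 kg → truck 3 (remaining 20 kg)
90 kg → truck 4 (remaining 30 kg)
60 kg → truck 5 (remaining 60 kg)
50 kg → truck 5 (remaining 10 kg)
46 kg → truck 6 (remaining 74 kg)
39 kg → truck 6 (remaining 35 kg)
37 kg → truck 7 (remaining 83 kg)
32 kg → truck 6 (remaining 3 kg)
11 kg → truck 2 (remaining 5 kg)
7 trucks × 120 kg = 840 kg; used 683 kg; unused 157 kg.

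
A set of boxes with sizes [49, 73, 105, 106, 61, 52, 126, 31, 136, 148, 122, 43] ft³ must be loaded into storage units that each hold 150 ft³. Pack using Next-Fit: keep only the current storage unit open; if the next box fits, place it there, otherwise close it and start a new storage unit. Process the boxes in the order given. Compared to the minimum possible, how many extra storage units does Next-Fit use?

2

Next-Fit: [49,73] [105] [106] [61,52] [126] [31] [136] [148] [122] [43] → 10 storage units.
Total size 1052 ft³; any packing needs at least ⌈1052/150⌉ = 8 storage units.
An optimal packing achieves that bound: [148] [136] [126] [122] [106,43] [105,31] [73,61] [52,49] → 8 storage units.
Excess: 10 − 8 = 2.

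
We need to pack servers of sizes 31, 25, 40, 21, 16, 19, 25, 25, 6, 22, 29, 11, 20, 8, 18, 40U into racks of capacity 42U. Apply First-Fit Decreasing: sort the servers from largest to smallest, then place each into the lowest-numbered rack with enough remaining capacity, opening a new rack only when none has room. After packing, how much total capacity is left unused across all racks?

Sorted descending: 40, 40, 31, 29, 25, 25, 25, 22, 21, 20, 19, 18, 16, 11, 8, 6.
40U → rack 1 (remaining 2U)
40U → rack 2 (remaining 2U)
31U → rack 3 (remaining 11U)
29U → rack 4 (remaining 13U)
25U → rack 5 (remaining 17U)
25U → rack 6 (remaining 17U)
25U → rack 7 (remaining 17U)
22U → rack 8 (remaining 20U)
21U → rack 9 (remaining 21U)
20U → rack 8 (remaining 0U)
19U → rack 9 (remaining 2U)
18U → rack 10 (remaining 24U)
16U → rack 5 (remaining 1U)
11U → rack 3 (remaining 0U)
8U → rack 4 (remaining 5U)
6U → rack 6 (remaining 11U)
10 racks × 42U = 420U; used 356U; unused 64U.

64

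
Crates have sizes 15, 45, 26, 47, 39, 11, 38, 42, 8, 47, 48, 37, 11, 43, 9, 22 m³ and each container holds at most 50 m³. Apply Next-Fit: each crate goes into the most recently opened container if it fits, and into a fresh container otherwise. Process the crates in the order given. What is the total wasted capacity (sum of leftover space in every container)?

15 m³ → container 1 (remaining 35 m³)
45 m³ → container 2 (remaining 5 m³)
26 m³ → container 3 (remaining 24 m³)
47 m³ → container 4 (remaining 3 m³)
39 m³ → container 5 (remaining 11 m³)
11 m³ → container 5 (remaining 0 m³)
38 m³ → container 6 (remaining 12 m³)
42 m³ → container 7 (remaining 8 m³)
8 m³ → container 7 (remaining 0 m³)
47 m³ → container 8 (remaining 3 m³)
48 m³ → container 9 (remaining 2 m³)
37 m³ → container 10 (remaining 13 m³)
11 m³ → container 10 (remaining 2 m³)
43 m³ → container 11 (remaining 7 m³)
9 m³ → container 12 (remaining 41 m³)
22 m³ → container 12 (remaining 19 m³)
12 containers × 50 m³ = 600 m³; used 488 m³; unused 112 m³.

112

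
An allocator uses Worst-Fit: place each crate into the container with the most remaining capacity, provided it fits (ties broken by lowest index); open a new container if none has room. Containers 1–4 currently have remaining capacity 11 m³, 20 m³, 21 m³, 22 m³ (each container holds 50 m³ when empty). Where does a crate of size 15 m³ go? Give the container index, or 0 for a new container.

Containers with room: container 2 (20 m³), container 3 (21 m³), container 4 (22 m³).
Most room is container 4 with 22 m³ free.

4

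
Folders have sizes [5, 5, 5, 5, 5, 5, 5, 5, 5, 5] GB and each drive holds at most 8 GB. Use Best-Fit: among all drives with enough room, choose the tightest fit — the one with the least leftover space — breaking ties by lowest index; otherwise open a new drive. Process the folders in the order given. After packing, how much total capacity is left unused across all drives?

Put 5 GB in drive 1; 3 GB remain.
Put 5 GB in drive 2; 3 GB remain.
Put 5 GB in drive 3; 3 GB remain.
Put 5 GB in drive 4; 3 GB remain.
Put 5 GB in drive 5; 3 GB remain.
Put 5 GB in drive 6; 3 GB remain.
Put 5 GB in drive 7; 3 GB remain.
Put 5 GB in drive 8; 3 GB remain.
Put 5 GB in drive 9; 3 GB remain.
Put 5 GB in drive 10; 3 GB remain.
10 drives × 8 GB = 80 GB; used 50 GB; unused 30 GB.

30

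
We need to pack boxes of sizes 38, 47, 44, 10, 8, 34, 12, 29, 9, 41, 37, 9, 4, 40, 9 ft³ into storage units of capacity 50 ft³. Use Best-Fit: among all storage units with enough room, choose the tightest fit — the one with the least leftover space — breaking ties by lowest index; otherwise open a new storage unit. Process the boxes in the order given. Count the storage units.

8 storage units

38 ft³ → storage unit 1 (remaining 12 ft³)
47 ft³ → storage unit 2 (remaining 3 ft³)
44 ft³ → storage unit 3 (remaining 6 ft³)
10 ft³ → storage unit 1 (remaining 2 ft³)
8 ft³ → storage unit 4 (remaining 42 ft³)
34 ft³ → storage unit 4 (remaining 8 ft³)
12 ft³ → storage unit 5 (remaining 38 ft³)
29 ft³ → storage unit 5 (remaining 9 ft³)
9 ft³ → storage unit 5 (remaining 0 ft³)
41 ft³ → storage unit 6 (remaining 9 ft³)
37 ft³ → storage unit 7 (remaining 13 ft³)
9 ft³ → storage unit 6 (remaining 0 ft³)
4 ft³ → storage unit 3 (remaining 2 ft³)
40 ft³ → storage unit 8 (remaining 10 ft³)
9 ft³ → storage unit 8 (remaining 1 ft³)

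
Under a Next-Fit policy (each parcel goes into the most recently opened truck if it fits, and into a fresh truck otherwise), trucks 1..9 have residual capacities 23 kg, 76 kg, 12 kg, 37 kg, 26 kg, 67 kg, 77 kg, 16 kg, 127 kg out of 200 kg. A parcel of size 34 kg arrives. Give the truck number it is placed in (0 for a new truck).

9

Next-Fit only looks at truck 9, which has 127 kg free.
34 kg fits there.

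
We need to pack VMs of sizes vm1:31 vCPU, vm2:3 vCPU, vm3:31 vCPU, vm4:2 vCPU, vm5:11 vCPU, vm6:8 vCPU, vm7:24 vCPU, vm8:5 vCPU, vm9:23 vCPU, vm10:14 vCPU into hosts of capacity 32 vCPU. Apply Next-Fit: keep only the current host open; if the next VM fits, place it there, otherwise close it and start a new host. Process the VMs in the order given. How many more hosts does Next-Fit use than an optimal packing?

Next-Fit: [31] [3] [31] [2,11,8] [24,5] [23] [14] → 7 hosts.
Total size 152 vCPU; any packing needs at least ⌈152/32⌉ = 5 hosts.
An optimal packing achieves that bound: [31] [31] [24,8] [23,5,3] [14,11,2] → 5 hosts.
Excess: 7 − 5 = 2.

2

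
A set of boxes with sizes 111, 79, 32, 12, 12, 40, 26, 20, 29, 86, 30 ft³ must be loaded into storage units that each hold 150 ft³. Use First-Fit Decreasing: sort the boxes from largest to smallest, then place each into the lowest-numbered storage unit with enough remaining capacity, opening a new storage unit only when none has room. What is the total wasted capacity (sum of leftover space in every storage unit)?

123

Sorted descending: 111, 86, 79, 40, 32, 30, 29, 26, 20, 12, 12.
111 ft³ → storage unit 1 (remaining 39 ft³)
86 ft³ → storage unit 2 (remaining 64 ft³)
79 ft³ → storage unit 3 (remaining 71 ft³)
40 ft³ → storage unit 2 (remaining 24 ft³)
32 ft³ → storage unit 1 (remaining 7 ft³)
30 ft³ → storage unit 3 (remaining 41 ft³)
29 ft³ → storage unit 3 (remaining 12 ft³)
26 ft³ → storage unit 4 (remaining 124 ft³)
20 ft³ → storage unit 2 (remaining 4 ft³)
12 ft³ → storage unit 3 (remaining 0 ft³)
12 ft³ → storage unit 4 (remaining 112 ft³)
4 storage units × 150 ft³ = 600 ft³; used 477 ft³; unused 123 ft³.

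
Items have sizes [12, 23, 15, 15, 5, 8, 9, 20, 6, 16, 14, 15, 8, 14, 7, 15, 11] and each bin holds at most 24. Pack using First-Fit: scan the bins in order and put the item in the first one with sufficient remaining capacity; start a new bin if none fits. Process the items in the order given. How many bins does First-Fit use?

11

Put 12 in bin 1; 12 remain.
Put 23 in bin 2; 1 remain.
Put 15 in bin 3; 9 remain.
Put 15 in bin 4; 9 remain.
Put 5 in bin 1; 7 remain.
Put 8 in bin 3; 1 remain.
Put 9 in bin 4; 0 remain.
Put 20 in bin 5; 4 remain.
Put 6 in bin 1; 1 remain.
Put 16 in bin 6; 8 remain.
Put 14 in bin 7; 10 remain.
Put 15 in bin 8; 9 remain.
Put 8 in bin 6; 0 remain.
Put 14 in bin 9; 10 remain.
Put 7 in bin 7; 3 remain.
Put 15 in bin 10; 9 remain.
Put 11 in bin 11; 13 remain.
Final bins: [12,5,6] [23] [15,8] [15,9] [20] [16,8] [14,7] [15] [14] [15] [11].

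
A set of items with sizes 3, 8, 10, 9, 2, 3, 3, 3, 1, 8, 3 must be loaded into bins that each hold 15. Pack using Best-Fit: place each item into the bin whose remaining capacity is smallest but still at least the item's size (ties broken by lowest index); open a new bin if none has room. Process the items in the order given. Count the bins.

4

bin 1: place 3, 12 left
bin 1: place 8, 4 left
bin 2: place 10, 5 left
bin 3: place 9, 6 left
bin 1: place 2, 2 left
bin 2: place 3, 2 left
bin 3: place 3, 3 left
bin 3: place 3, 0 left
bin 1: place 1, 1 left
bin 4: place 8, 7 left
bin 4: place 3, 4 left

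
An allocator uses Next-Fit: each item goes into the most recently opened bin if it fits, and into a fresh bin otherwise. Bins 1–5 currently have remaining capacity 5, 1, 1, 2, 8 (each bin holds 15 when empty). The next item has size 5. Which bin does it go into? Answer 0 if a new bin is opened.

Next-Fit only looks at bin 5, which has 8 free.
5 fits there.

5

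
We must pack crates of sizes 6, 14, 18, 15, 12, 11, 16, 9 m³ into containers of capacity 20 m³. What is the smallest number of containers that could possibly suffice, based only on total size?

Total size = 6 + 14 + 18 + 15 + 12 + 11 + 16 + 9 = 101 m³.
⌈101 / 20⌉ = 6.

6 containers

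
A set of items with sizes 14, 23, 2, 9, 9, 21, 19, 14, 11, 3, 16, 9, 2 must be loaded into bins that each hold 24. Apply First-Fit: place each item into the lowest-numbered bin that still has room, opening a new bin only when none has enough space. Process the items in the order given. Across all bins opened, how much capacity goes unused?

40

14 → bin 1 (remaining 10)
23 → bin 2 (remaining 1)
2 → bin 1 (remaining 8)
9 → bin 3 (remaining 15)
9 → bin 3 (remaining 6)
21 → bin 4 (remaining 3)
19 → bin 5 (remaining 5)
14 → bin 6 (remaining 10)
11 → bin 7 (remaining 13)
3 → bin 1 (remaining 5)
16 → bin 8 (remaining 8)
9 → bin 6 (remaining 1)
2 → bin 1 (remaining 3)
8 bins × 24 = 192; used 152; unused 40.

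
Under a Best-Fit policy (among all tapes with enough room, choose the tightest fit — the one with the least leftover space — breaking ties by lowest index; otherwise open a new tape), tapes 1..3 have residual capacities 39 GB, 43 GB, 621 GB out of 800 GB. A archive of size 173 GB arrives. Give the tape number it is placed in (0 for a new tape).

3

Tapes with room: tape 3 (621 GB).
Tightest fit is tape 3 with 621 GB free.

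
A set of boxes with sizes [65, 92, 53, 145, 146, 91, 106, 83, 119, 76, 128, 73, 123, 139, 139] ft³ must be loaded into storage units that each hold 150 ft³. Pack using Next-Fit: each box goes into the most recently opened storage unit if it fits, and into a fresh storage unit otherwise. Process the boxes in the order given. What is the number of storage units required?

14

65 ft³ → storage unit 1 (remaining 85 ft³)
92 ft³ → storage unit 2 (remaining 58 ft³)
53 ft³ → storage unit 2 (remaining 5 ft³)
145 ft³ → storage unit 3 (remaining 5 ft³)
146 ft³ → storage unit 4 (remaining 4 ft³)
91 ft³ → storage unit 5 (remaining 59 ft³)
106 ft³ → storage unit 6 (remaining 44 ft³)
83 ft³ → storage unit 7 (remaining 67 ft³)
119 ft³ → storage unit 8 (remaining 31 ft³)
76 ft³ → storage unit 9 (remaining 74 ft³)
128 ft³ → storage unit 10 (remaining 22 ft³)
73 ft³ → storage unit 11 (remaining 77 ft³)
123 ft³ → storage unit 12 (remaining 27 ft³)
139 ft³ → storage unit 13 (remaining 11 ft³)
139 ft³ → storage unit 14 (remaining 11 ft³)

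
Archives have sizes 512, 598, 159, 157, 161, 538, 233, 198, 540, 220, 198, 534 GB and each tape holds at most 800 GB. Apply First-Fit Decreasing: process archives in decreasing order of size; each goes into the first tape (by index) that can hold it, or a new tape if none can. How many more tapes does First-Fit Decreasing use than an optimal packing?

0

First-Fit Decreasing: [598,198] [540,233] [538,220] [534,198] [512,161] [159,157] → 6 tapes.
Total size 4048 GB; any packing needs at least ⌈4048/800⌉ = 6 tapes.
So 6 is already optimal.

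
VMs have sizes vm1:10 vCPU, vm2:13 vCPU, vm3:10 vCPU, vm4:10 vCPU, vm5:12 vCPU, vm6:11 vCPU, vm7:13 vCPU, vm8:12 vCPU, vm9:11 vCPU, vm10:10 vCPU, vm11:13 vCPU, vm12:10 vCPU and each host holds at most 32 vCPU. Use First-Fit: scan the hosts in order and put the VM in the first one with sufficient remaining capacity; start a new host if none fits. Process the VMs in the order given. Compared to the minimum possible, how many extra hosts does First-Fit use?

First-Fit: [10,13] [10,10,12] [11,13] [12,11] [10,13] [10] → 6 hosts.
Total size 135 vCPU; any packing needs at least ⌈135/32⌉ = 5 hosts.
An optimal packing achieves that bound: [13,13] [13,12] [12,11] [11,10,10] [10,10,10] → 5 hosts.
Excess: 6 − 5 = 1.

1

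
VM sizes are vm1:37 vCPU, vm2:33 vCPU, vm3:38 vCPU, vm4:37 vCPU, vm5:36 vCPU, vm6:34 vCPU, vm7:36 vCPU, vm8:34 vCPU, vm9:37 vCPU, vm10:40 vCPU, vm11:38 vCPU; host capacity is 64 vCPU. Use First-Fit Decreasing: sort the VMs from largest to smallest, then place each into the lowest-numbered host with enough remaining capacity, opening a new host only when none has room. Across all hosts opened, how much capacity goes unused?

304

Sorted descending: 40, 38, 38, 37, 37, 37, 36, 36, 34, 34, 33.
Put 40 vCPU in host 1; 24 vCPU remain.
Put 38 vCPU in host 2; 26 vCPU remain.
Put 38 vCPU in host 3; 26 vCPU remain.
Put 37 vCPU in host 4; 27 vCPU remain.
Put 37 vCPU in host 5; 27 vCPU remain.
Put 37 vCPU in host 6; 27 vCPU remain.
Put 36 vCPU in host 7; 28 vCPU remain.
Put 36 vCPU in host 8; 28 vCPU remain.
Put 34 vCPU in host 9; 30 vCPU remain.
Put 34 vCPU in host 10; 30 vCPU remain.
Put 33 vCPU in host 11; 31 vCPU remain.
11 hosts × 64 vCPU = 704 vCPU; used 400 vCPU; unused 304 vCPU.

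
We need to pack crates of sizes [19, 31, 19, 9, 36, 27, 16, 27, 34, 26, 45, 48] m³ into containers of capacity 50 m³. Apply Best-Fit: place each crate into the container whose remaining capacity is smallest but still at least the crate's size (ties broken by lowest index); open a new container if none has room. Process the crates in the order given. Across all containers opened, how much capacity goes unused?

113

19 m³ → container 1 (remaining 31 m³)
31 m³ → container 1 (remaining 0 m³)
19 m³ → container 2 (remaining 31 m³)
9 m³ → container 2 (remaining 22 m³)
36 m³ → container 3 (remaining 14 m³)
27 m³ → container 4 (remaining 23 m³)
16 m³ → container 2 (remaining 6 m³)
27 m³ → container 5 (remaining 23 m³)
34 m³ → container 6 (remaining 16 m³)
26 m³ → container 7 (remaining 24 m³)
45 m³ → container 8 (remaining 5 m³)
48 m³ → container 9 (remaining 2 m³)
9 containers × 50 m³ = 450 m³; used 337 m³; unused 113 m³.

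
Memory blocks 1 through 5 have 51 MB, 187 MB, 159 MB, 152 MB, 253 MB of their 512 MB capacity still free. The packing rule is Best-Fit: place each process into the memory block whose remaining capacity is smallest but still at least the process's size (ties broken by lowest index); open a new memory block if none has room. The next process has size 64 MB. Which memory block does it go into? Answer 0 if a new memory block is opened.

Memory blocks with room: memory block 2 (187 MB), memory block 3 (159 MB), memory block 4 (152 MB), memory block 5 (253 MB).
Tightest fit is memory block 4 with 152 MB free.

4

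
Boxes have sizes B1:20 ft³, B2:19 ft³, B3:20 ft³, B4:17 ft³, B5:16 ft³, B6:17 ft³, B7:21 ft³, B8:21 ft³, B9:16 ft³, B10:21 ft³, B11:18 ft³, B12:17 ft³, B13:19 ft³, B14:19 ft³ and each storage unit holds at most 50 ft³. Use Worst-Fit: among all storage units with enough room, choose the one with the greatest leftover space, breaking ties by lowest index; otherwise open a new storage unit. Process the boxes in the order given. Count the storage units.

7

storage unit 1: place B1 (20 ft³), 30 ft³ left
storage unit 1: place B2 (19 ft³), 11 ft³ left
storage unit 2: place B3 (20 ft³), 30 ft³ left
storage unit 2: place B4 (17 ft³), 13 ft³ left
storage unit 3: place B5 (16 ft³), 34 ft³ left
storage unit 3: place B6 (17 ft³), 17 ft³ left
storage unit 4: place B7 (21 ft³), 29 ft³ left
storage unit 4: place B8 (21 ft³), 8 ft³ left
storage unit 3: place B9 (16 ft³), 1 ft³ left
storage unit 5: place B10 (21 ft³), 29 ft³ left
storage unit 5: place B11 (18 ft³), 11 ft³ left
storage unit 6: place B12 (17 ft³), 33 ft³ left
storage unit 6: place B13 (19 ft³), 14 ft³ left
storage unit 7: place B14 (19 ft³), 31 ft³ left
Final storage units: [20,19] [20,17] [16,17,16] [21,21] [21,18] [17,19] [19].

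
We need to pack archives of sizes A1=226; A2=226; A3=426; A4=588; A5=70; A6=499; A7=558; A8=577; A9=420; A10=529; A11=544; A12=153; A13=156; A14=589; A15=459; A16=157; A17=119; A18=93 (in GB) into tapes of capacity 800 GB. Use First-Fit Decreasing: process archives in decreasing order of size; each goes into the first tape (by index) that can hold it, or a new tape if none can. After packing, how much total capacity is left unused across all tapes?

1611

Sorted descending: 589, 588, 577, 558, 544, 529, 499, 459, 426, 420, 226, 226, 157, 156, 153, 119, 93, 70.
Put 589 GB in tape 1; 211 GB remain.
Put 588 GB in tape 2; 212 GB remain.
Put 577 GB in tape 3; 223 GB remain.
Put 558 GB in tape 4; 242 GB remain.
Put 544 GB in tape 5; 256 GB remain.
Put 529 GB in tape 6; 271 GB remain.
Put 499 GB in tape 7; 301 GB remain.
Put 459 GB in tape 8; 341 GB remain.
Put 426 GB in tape 9; 374 GB remain.
Put 420 GB in tape 10; 380 GB remain.
Put 226 GB in tape 4; 16 GB remain.
Put 226 GB in tape 5; 30 GB remain.
Put 157 GB in tape 1; 54 GB remain.
Put 156 GB in tape 2; 56 GB remain.
Put 153 GB in tape 3; 70 GB remain.
Put 119 GB in tape 6; 152 GB remain.
Put 93 GB in tape 6; 59 GB remain.
Put 70 GB in tape 3; 0 GB remain.
10 tapes × 800 GB = 8000 GB; used 6389 GB; unused 1611 GB.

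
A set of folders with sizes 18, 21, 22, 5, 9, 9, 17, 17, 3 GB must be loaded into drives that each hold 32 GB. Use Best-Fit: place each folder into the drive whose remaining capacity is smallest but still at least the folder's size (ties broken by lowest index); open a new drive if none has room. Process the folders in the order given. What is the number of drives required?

5

18 GB → drive 1 (remaining 14 GB)
21 GB → drive 2 (remaining 11 GB)
22 GB → drive 3 (remaining 10 GB)
5 GB → drive 3 (remaining 5 GB)
9 GB → drive 2 (remaining 2 GB)
9 GB → drive 1 (remaining 5 GB)
17 GB → drive 4 (remaining 15 GB)
17 GB → drive 5 (remaining 15 GB)
3 GB → drive 1 (remaining 2 GB)
Final drives: [18,9,3] [21,9] [22,5] [17] [17].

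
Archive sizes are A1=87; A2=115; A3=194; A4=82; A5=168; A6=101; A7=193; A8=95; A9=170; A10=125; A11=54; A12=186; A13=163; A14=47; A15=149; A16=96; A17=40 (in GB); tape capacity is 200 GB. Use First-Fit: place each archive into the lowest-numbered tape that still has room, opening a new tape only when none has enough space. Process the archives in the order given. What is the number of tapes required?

tape 1: place A1 (87 GB), 113 GB left
tape 2: place A2 (115 GB), 85 GB left
tape 3: place A3 (194 GB), 6 GB left
tape 1: place A4 (82 GB), 31 GB left
tape 4: place A5 (168 GB), 32 GB left
tape 5: place A6 (101 GB), 99 GB left
tape 6: place A7 (193 GB), 7 GB left
tape 5: place A8 (95 GB), 4 GB left
tape 7: place A9 (170 GB), 30 GB left
tape 8: place A10 (125 GB), 75 GB left
tape 2: place A11 (54 GB), 31 GB left
tape 9: place A12 (186 GB), 14 GB left
tape 10: place A13 (163 GB), 37 GB left
tape 8: place A14 (47 GB), 28 GB left
tape 11: place A15 (149 GB), 51 GB left
tape 12: place A16 (96 GB), 104 GB left
tape 11: place A17 (40 GB), 11 GB left
Final tapes: [87,82] [115,54] [194] [168] [101,95] [193] [170] [125,47] [186] [163] [149,40] [96].

12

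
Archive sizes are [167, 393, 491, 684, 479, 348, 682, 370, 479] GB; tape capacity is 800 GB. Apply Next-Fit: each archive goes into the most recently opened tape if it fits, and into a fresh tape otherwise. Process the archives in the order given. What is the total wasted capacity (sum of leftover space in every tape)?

2307

167 GB → tape 1 (remaining 633 GB)
393 GB → tape 1 (remaining 240 GB)
491 GB → tape 2 (remaining 309 GB)
684 GB → tape 3 (remaining 116 GB)
479 GB → tape 4 (remaining 321 GB)
348 GB → tape 5 (remaining 452 GB)
682 GB → tape 6 (remaining 118 GB)
370 GB → tape 7 (remaining 430 GB)
479 GB → tape 8 (remaining 321 GB)
8 tapes × 800 GB = 6400 GB; used 4093 GB; unused 2307 GB.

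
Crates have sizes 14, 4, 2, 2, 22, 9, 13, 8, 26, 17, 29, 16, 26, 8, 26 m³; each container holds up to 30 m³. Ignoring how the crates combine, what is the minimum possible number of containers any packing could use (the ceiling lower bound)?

Total size = 14 + 4 + 2 + 2 + 22 + 9 + 13 + 8 + 26 + 17 + 29 + 16 + 26 + 8 + 26 = 222 m³.
⌈222 / 30⌉ = 8.

8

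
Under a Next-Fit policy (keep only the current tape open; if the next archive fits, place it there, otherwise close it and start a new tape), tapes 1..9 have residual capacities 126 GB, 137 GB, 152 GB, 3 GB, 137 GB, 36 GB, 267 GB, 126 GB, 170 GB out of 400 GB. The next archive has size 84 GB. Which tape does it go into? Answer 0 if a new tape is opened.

Next-Fit only looks at tape 9, which has 170 GB free.
84 GB fits there.

9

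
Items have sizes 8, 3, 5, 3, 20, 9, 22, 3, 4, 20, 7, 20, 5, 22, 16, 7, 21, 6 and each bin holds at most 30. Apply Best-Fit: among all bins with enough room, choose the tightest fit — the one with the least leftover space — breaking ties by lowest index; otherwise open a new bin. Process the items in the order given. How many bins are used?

bin 1: place 8, 22 left
bin 1: place 3, 19 left
bin 1: place 5, 14 left
bin 1: place 3, 11 left
bin 2: place 20, 10 left
bin 2: place 9, 1 left
bin 3: place 22, 8 left
bin 3: place 3, 5 left
bin 3: place 4, 1 left
bin 4: place 20, 10 left
bin 4: place 7, 3 left
bin 5: place 20, 10 left
bin 5: place 5, 5 left
bin 6: place 22, 8 left
bin 7: place 16, 14 left
bin 6: place 7, 1 left
bin 8: place 21, 9 left
bin 8: place 6, 3 left

8 bins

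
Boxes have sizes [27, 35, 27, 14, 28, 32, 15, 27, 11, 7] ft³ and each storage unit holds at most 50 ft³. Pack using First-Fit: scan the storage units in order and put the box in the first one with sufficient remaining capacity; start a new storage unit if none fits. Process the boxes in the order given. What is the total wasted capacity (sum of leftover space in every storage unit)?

storage unit 1: place 27 ft³, 23 ft³ left
storage unit 2: place 35 ft³, 15 ft³ left
storage unit 3: place 27 ft³, 23 ft³ left
storage unit 1: place 14 ft³, 9 ft³ left
storage unit 4: place 28 ft³, 22 ft³ left
storage unit 5: place 32 ft³, 18 ft³ left
storage unit 2: place 15 ft³, 0 ft³ left
storage unit 6: place 27 ft³, 23 ft³ left
storage unit 3: place 11 ft³, 12 ft³ left
storage unit 1: place 7 ft³, 2 ft³ left
6 storage units × 50 ft³ = 300 ft³; used 223 ft³; unused 77 ft³.

77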